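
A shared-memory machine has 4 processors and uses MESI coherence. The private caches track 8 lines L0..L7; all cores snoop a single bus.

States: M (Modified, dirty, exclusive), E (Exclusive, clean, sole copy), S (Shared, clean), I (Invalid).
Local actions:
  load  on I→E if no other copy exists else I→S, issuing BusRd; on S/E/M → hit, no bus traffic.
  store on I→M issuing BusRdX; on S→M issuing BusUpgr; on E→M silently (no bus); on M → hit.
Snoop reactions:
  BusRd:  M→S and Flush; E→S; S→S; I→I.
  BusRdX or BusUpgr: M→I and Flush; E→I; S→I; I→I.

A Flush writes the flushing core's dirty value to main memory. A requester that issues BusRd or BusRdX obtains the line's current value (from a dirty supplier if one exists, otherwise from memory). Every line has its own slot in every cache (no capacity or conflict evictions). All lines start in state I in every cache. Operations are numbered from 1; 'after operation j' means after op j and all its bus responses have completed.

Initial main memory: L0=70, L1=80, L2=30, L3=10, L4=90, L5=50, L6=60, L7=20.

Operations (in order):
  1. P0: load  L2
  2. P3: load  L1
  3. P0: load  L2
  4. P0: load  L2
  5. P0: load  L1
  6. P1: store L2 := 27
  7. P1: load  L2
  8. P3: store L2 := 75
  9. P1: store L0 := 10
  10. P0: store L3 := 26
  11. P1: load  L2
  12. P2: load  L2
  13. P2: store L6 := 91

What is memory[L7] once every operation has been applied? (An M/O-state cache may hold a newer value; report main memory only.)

step 1: P0: load  L2  ⟶  EIII  (L2)  txn=BusRd  M[L2]=30
step 2: P3: load  L1  ⟶  IIIE  (L1)  txn=BusRd  M[L1]=80
step 3: P0: load  L2  ⟶  EIII  (L2)  txn=∅  M[L2]=30
step 4: P0: load  L2  ⟶  EIII  (L2)  txn=∅  M[L2]=30
step 5: P0: load  L1  ⟶  SIIS  (L1)  txn=BusRd  M[L1]=80
step 6: P1: store L2 := 27  ⟶  IMII  (L2)  txn=BusRdX  M[L2]=30
step 7: P1: load  L2  ⟶  IMII  (L2)  txn=∅  M[L2]=30
step 8: P3: store L2 := 75  ⟶  IIIM  (L2)  txn=BusRdX+Flush  M[L2]=27
step 9: P1: store L0 := 10  ⟶  IMII  (L0)  txn=BusRdX  M[L0]=70
step 10: P0: store L3 := 26  ⟶  MIII  (L3)  txn=BusRdX  M[L3]=10
step 11: P1: load  L2  ⟶  ISIS  (L2)  txn=BusRd+Flush  M[L2]=75
step 12: P2: load  L2  ⟶  ISSS  (L2)  txn=BusRd  M[L2]=75
step 13: P2: store L6 := 91  ⟶  IIMI  (L6)  txn=BusRdX  M[L6]=60

memory[L7] = 20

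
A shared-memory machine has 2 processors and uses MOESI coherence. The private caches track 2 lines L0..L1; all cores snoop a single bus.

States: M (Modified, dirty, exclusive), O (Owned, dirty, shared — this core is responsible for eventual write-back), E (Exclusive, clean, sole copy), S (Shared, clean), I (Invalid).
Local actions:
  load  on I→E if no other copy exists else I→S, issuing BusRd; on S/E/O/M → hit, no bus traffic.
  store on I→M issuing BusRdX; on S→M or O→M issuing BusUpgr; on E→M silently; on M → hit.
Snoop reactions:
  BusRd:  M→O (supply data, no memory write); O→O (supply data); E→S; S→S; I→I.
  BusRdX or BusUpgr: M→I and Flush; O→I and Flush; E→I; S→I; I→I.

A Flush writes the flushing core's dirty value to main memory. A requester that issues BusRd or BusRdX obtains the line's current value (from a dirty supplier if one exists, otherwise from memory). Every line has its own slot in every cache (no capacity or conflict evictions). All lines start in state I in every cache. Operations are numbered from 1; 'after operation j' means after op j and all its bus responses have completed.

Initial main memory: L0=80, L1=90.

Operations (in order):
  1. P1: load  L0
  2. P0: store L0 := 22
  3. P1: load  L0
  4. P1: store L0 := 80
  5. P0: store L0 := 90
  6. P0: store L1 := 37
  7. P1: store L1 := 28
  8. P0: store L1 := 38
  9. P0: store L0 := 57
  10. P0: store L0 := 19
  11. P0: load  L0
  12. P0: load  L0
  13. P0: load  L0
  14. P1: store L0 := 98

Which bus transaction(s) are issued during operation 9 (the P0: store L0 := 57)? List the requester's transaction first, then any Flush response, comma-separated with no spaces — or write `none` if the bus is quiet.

1. P1: load  L0  bus=[BusRd]  L0: P0=I P1=E  mem[L0]=80
2. P0: store L0 := 22  bus=[BusRdX]  L0: P0=M P1=I  mem[L0]=80
3. P1: load  L0  bus=[BusRd]  L0: P0=O P1=S  mem[L0]=80
4. P1: store L0 := 80  bus=[BusUpgr,Flush]  L0: P0=I P1=M  mem[L0]=22
5. P0: store L0 := 90  bus=[BusRdX,Flush]  L0: P0=M P1=I  mem[L0]=80
6. P0: store L1 := 37  bus=[BusRdX]  L1: P0=M P1=I  mem[L1]=90
7. P1: store L1 := 28  bus=[BusRdX,Flush]  L1: P0=I P1=M  mem[L1]=37
8. P0: store L1 := 38  bus=[BusRdX,Flush]  L1: P0=M P1=I  mem[L1]=28
9. P0: store L0 := 57  bus=[-]  L0: P0=M P1=I  mem[L0]=80
10. P0: store L0 := 19  bus=[-]  L0: P0=M P1=I  mem[L0]=80
11. P0: load  L0  bus=[-]  L0: P0=M P1=I  mem[L0]=80
12. P0: load  L0  bus=[-]  L0: P0=M P1=I  mem[L0]=80
13. P0: load  L0  bus=[-]  L0: P0=M P1=I  mem[L0]=80
14. P1: store L0 := 98  bus=[BusRdX,Flush]  L0: P0=I P1=M  mem[L0]=19

bus = none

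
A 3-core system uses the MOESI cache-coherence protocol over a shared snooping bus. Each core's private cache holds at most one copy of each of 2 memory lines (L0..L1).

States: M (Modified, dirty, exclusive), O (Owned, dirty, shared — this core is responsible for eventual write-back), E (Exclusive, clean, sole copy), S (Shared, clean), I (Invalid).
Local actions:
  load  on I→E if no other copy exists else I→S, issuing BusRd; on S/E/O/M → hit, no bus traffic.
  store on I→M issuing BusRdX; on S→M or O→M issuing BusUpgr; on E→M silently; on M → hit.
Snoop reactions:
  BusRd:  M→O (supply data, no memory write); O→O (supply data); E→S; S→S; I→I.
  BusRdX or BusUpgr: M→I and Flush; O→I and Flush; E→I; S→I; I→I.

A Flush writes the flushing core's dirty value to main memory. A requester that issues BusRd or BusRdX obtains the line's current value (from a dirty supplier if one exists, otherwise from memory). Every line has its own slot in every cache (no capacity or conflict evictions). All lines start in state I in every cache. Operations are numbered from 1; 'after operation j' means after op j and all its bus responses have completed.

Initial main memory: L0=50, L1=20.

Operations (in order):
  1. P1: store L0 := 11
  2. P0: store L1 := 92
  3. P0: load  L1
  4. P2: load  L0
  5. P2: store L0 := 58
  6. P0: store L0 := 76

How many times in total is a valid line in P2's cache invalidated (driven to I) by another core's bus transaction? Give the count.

1. P1: store L0 := 11  bus=[BusRdX]  L0: P0=I P1=M P2=I  mem[L0]=50
2. P0: store L1 := 92  bus=[BusRdX]  L1: P0=M P1=I P2=I  mem[L1]=20
3. P0: load  L1  bus=[-]  L1: P0=M P1=I P2=I  mem[L1]=20
4. P2: load  L0  bus=[BusRd]  L0: P0=I P1=O P2=S  mem[L0]=50
5. P2: store L0 := 58  bus=[BusUpgr,Flush]  L0: P0=I P1=I P2=M  mem[L0]=11
6. P0: store L0 := 76  bus=[BusRdX,Flush]  L0: P0=M P1=I P2=I  mem[L0]=58

invalidations = 1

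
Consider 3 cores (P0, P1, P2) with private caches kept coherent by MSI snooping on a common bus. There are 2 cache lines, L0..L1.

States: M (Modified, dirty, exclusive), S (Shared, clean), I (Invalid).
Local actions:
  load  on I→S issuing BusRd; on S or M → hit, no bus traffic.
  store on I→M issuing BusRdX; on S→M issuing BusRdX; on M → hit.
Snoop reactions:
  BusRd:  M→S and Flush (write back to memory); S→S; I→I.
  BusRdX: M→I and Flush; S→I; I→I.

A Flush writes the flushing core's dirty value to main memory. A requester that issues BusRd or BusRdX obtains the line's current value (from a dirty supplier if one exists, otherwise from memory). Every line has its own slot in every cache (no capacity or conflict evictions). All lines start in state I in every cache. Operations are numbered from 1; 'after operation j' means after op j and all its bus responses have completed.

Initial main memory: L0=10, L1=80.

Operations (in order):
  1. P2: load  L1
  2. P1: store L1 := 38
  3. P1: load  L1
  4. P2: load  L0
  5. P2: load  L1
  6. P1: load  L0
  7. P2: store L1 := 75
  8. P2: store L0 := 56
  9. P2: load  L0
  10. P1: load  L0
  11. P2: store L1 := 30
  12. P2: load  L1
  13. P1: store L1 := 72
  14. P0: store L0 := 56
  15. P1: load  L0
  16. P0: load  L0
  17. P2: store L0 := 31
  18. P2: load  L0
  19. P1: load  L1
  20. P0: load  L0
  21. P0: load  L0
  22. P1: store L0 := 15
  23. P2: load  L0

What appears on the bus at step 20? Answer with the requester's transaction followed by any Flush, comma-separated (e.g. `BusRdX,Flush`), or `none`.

[1] P2: load  L1 | P0:I, P1:I, P2:S(80) | bus: BusRd
[2] P1: store L1 := 38 | P0:I, P1:M(38), P2:I | bus: BusRdX
[3] P1: load  L1 | P0:I, P1:M(38), P2:I | bus: none
[4] P2: load  L0 | P0:I, P1:I, P2:S(10) | bus: BusRd
[5] P2: load  L1 | P0:I, P1:S(38), P2:S(38) | bus: BusRd,Flush
[6] P1: load  L0 | P0:I, P1:S(10), P2:S(10) | bus: BusRd
[7] P2: store L1 := 75 | P0:I, P1:I, P2:M(75) | bus: BusRdX
[8] P2: store L0 := 56 | P0:I, P1:I, P2:M(56) | bus: BusRdX
[9] P2: load  L0 | P0:I, P1:I, P2:M(56) | bus: none
[10] P1: load  L0 | P0:I, P1:S(56), P2:S(56) | bus: BusRd,Flush
[11] P2: store L1 := 30 | P0:I, P1:I, P2:M(30) | bus: none
[12] P2: load  L1 | P0:I, P1:I, P2:M(30) | bus: none
[13] P1: store L1 := 72 | P0:I, P1:M(72), P2:I | bus: BusRdX,Flush
[14] P0: store L0 := 56 | P0:M(56), P1:I, P2:I | bus: BusRdX
[15] P1: load  L0 | P0:S(56), P1:S(56), P2:I | bus: BusRd,Flush
[16] P0: load  L0 | P0:S(56), P1:S(56), P2:I | bus: none
[17] P2: store L0 := 31 | P0:I, P1:I, P2:M(31) | bus: BusRdX
[18] P2: load  L0 | P0:I, P1:I, P2:M(31) | bus: none
[19] P1: load  L1 | P0:I, P1:M(72), P2:I | bus: none
[20] P0: load  L0 | P0:S(31), P1:I, P2:S(31) | bus: BusRd,Flush
[21] P0: load  L0 | P0:S(31), P1:I, P2:S(31) | bus: none
[22] P1: store L0 := 15 | P0:I, P1:M(15), P2:I | bus: BusRdX
[23] P2: load  L0 | P0:I, P1:S(15), P2:S(15) | bus: BusRd,Flush

bus = BusRd,Flush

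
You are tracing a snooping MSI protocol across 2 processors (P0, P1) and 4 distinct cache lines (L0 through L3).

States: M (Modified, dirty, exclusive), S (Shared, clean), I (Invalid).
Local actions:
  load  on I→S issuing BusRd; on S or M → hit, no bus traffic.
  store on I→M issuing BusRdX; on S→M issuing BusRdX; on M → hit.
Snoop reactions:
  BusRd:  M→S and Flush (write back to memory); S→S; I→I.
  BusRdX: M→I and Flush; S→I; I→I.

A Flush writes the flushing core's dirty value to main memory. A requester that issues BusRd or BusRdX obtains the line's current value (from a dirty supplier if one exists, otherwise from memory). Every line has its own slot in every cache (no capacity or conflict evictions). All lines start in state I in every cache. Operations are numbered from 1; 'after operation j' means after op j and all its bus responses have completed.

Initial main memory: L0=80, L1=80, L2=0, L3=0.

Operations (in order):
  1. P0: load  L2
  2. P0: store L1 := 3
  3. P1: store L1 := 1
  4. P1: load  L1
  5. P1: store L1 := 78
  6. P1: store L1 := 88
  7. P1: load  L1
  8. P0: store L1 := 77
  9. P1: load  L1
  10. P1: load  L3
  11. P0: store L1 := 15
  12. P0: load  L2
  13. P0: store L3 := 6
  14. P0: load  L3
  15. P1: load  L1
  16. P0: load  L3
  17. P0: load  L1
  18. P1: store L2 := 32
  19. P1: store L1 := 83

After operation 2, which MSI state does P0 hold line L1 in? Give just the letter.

state = M

1. P0: load  L2  bus=[BusRd]  L2: P0=S P1=I  mem[L2]=0
2. P0: store L1 := 3  bus=[BusRdX]  L1: P0=M P1=I  mem[L1]=80
3. P1: store L1 := 1  bus=[BusRdX,Flush]  L1: P0=I P1=M  mem[L1]=3
4. P1: load  L1  bus=[-]  L1: P0=I P1=M  mem[L1]=3
5. P1: store L1 := 78  bus=[-]  L1: P0=I P1=M  mem[L1]=3
6. P1: store L1 := 88  bus=[-]  L1: P0=I P1=M  mem[L1]=3
7. P1: load  L1  bus=[-]  L1: P0=I P1=M  mem[L1]=3
8. P0: store L1 := 77  bus=[BusRdX,Flush]  L1: P0=M P1=I  mem[L1]=88
9. P1: load  L1  bus=[BusRd,Flush]  L1: P0=S P1=S  mem[L1]=77
10. P1: load  L3  bus=[BusRd]  L3: P0=I P1=S  mem[L3]=0
11. P0: store L1 := 15  bus=[BusRdX]  L1: P0=M P1=I  mem[L1]=77
12. P0: load  L2  bus=[-]  L2: P0=S P1=I  mem[L2]=0
13. P0: store L3 := 6  bus=[BusRdX]  L3: P0=M P1=I  mem[L3]=0
14. P0: load  L3  bus=[-]  L3: P0=M P1=I  mem[L3]=0
15. P1: load  L1  bus=[BusRd,Flush]  L1: P0=S P1=S  mem[L1]=15
16. P0: load  L3  bus=[-]  L3: P0=M P1=I  mem[L3]=0
17. P0: load  L1  bus=[-]  L1: P0=S P1=S  mem[L1]=15
18. P1: store L2 := 32  bus=[BusRdX]  L2: P0=I P1=M  mem[L2]=0
19. P1: store L1 := 83  bus=[BusRdX]  L1: P0=I P1=M  mem[L1]=15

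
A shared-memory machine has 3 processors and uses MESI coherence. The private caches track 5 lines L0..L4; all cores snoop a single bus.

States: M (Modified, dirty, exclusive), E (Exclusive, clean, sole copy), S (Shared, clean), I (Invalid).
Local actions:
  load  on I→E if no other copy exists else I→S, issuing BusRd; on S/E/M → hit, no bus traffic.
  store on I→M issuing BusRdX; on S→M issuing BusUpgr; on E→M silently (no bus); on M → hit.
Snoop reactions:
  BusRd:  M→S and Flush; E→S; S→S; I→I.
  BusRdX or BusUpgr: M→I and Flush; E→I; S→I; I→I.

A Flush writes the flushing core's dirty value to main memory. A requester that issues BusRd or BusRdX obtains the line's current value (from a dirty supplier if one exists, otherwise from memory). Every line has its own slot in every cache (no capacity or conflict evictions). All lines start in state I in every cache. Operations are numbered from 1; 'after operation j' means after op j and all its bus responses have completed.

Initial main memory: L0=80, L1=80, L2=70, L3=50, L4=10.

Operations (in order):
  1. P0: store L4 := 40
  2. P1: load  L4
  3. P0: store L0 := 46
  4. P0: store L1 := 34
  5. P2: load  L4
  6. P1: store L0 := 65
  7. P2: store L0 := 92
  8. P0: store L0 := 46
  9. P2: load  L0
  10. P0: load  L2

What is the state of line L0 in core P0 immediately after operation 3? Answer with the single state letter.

1. P0: store L4 := 40  bus=[BusRdX]  L4: P0=M P1=I P2=I  mem[L4]=10
2. P1: load  L4  bus=[BusRd,Flush]  L4: P0=S P1=S P2=I  mem[L4]=40
3. P0: store L0 := 46  bus=[BusRdX]  L0: P0=M P1=I P2=I  mem[L0]=80
4. P0: store L1 := 34  bus=[BusRdX]  L1: P0=M P1=I P2=I  mem[L1]=80
5. P2: load  L4  bus=[BusRd]  L4: P0=S P1=S P2=S  mem[L4]=40
6. P1: store L0 := 65  bus=[BusRdX,Flush]  L0: P0=I P1=M P2=I  mem[L0]=46
7. P2: store L0 := 92  bus=[BusRdX,Flush]  L0: P0=I P1=I P2=M  mem[L0]=65
8. P0: store L0 := 46  bus=[BusRdX,Flush]  L0: P0=M P1=I P2=I  mem[L0]=92
9. P2: load  L0  bus=[BusRd,Flush]  L0: P0=S P1=I P2=S  mem[L0]=46
10. P0: load  L2  bus=[BusRd]  L2: P0=E P1=I P2=I  mem[L2]=70

state = M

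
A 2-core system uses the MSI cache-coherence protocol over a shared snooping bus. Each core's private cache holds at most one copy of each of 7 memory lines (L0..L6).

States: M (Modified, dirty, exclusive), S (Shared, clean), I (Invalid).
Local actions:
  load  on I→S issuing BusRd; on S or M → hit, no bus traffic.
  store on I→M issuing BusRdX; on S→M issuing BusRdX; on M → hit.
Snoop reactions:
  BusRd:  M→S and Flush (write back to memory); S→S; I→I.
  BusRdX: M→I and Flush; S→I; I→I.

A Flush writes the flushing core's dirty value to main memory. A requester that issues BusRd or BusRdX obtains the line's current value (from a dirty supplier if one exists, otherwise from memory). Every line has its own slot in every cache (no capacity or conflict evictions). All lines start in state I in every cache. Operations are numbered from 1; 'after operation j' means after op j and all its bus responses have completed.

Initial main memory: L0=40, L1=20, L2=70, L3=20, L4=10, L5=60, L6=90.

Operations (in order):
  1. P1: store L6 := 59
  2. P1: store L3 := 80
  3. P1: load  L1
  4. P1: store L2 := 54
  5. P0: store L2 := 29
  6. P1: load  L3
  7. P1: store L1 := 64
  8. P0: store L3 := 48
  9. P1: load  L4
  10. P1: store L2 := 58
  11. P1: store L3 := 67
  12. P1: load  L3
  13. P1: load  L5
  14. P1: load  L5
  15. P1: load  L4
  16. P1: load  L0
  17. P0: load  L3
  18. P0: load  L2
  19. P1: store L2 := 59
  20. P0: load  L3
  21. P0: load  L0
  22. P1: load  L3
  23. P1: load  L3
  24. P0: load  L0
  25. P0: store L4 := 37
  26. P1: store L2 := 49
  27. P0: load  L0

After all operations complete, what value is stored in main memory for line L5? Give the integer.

memory[L5] = 60

  op1 P1: store L6 := 59 → I/M on L6; bus BusRdX; mem=90
  op2 P1: store L3 := 80 → I/M on L3; bus BusRdX; mem=20
  op3 P1: load  L1 → I/S on L1; bus BusRd; mem=20
  op4 P1: store L2 := 54 → I/M on L2; bus BusRdX; mem=70
  op5 P0: store L2 := 29 → M/I on L2; bus BusRdX Flush; mem=54
  op6 P1: load  L3 → I/M on L3; bus (none); mem=20
  op7 P1: store L1 := 64 → I/M on L1; bus BusRdX; mem=20
  op8 P0: store L3 := 48 → M/I on L3; bus BusRdX Flush; mem=80
  op9 P1: load  L4 → I/S on L4; bus BusRd; mem=10
  op10 P1: store L2 := 58 → I/M on L2; bus BusRdX Flush; mem=29
  op11 P1: store L3 := 67 → I/M on L3; bus BusRdX Flush; mem=48
  op12 P1: load  L3 → I/M on L3; bus (none); mem=48
  op13 P1: load  L5 → I/S on L5; bus BusRd; mem=60
  op14 P1: load  L5 → I/S on L5; bus (none); mem=60
  op15 P1: load  L4 → I/S on L4; bus (none); mem=10
  op16 P1: load  L0 → I/S on L0; bus BusRd; mem=40
  op17 P0: load  L3 → S/S on L3; bus BusRd Flush; mem=67
  op18 P0: load  L2 → S/S on L2; bus BusRd Flush; mem=58
  op19 P1: store L2 := 59 → I/M on L2; bus BusRdX; mem=58
  op20 P0: load  L3 → S/S on L3; bus (none); mem=67
  op21 P0: load  L0 → S/S on L0; bus BusRd; mem=40
  op22 P1: load  L3 → S/S on L3; bus (none); mem=67
  op23 P1: load  L3 → S/S on L3; bus (none); mem=67
  op24 P0: load  L0 → S/S on L0; bus (none); mem=40
  op25 P0: store L4 := 37 → M/I on L4; bus BusRdX; mem=10
  op26 P1: store L2 := 49 → I/M on L2; bus (none); mem=58
  op27 P0: load  L0 → S/S on L0; bus (none); mem=40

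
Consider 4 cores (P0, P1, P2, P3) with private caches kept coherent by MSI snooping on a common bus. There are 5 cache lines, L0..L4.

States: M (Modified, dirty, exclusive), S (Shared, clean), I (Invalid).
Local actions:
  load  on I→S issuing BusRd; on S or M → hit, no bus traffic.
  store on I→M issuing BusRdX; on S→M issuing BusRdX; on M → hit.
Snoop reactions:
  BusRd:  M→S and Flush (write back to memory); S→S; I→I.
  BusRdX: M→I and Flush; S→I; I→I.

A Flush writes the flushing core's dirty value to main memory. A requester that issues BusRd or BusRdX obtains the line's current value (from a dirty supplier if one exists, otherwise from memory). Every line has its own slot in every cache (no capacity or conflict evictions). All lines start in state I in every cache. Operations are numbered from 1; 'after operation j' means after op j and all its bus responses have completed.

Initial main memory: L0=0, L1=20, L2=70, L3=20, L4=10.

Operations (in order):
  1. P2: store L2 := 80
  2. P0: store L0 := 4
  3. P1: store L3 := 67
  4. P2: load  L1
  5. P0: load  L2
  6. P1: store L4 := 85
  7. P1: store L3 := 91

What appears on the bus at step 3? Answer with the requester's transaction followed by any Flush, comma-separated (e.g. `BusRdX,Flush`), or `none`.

1. P2: store L2 := 80  bus=[BusRdX]  L2: P0=I P1=I P2=M P3=I  mem[L2]=70
2. P0: store L0 := 4  bus=[BusRdX]  L0: P0=M P1=I P2=I P3=I  mem[L0]=0
3. P1: store L3 := 67  bus=[BusRdX]  L3: P0=I P1=M P2=I P3=I  mem[L3]=20
4. P2: load  L1  bus=[BusRd]  L1: P0=I P1=I P2=S P3=I  mem[L1]=20
5. P0: load  L2  bus=[BusRd,Flush]  L2: P0=S P1=I P2=S P3=I  mem[L2]=80
6. P1: store L4 := 85  bus=[BusRdX]  L4: P0=I P1=M P2=I P3=I  mem[L4]=10
7. P1: store L3 := 91  bus=[-]  L3: P0=I P1=M P2=I P3=I  mem[L3]=20

bus = BusRdX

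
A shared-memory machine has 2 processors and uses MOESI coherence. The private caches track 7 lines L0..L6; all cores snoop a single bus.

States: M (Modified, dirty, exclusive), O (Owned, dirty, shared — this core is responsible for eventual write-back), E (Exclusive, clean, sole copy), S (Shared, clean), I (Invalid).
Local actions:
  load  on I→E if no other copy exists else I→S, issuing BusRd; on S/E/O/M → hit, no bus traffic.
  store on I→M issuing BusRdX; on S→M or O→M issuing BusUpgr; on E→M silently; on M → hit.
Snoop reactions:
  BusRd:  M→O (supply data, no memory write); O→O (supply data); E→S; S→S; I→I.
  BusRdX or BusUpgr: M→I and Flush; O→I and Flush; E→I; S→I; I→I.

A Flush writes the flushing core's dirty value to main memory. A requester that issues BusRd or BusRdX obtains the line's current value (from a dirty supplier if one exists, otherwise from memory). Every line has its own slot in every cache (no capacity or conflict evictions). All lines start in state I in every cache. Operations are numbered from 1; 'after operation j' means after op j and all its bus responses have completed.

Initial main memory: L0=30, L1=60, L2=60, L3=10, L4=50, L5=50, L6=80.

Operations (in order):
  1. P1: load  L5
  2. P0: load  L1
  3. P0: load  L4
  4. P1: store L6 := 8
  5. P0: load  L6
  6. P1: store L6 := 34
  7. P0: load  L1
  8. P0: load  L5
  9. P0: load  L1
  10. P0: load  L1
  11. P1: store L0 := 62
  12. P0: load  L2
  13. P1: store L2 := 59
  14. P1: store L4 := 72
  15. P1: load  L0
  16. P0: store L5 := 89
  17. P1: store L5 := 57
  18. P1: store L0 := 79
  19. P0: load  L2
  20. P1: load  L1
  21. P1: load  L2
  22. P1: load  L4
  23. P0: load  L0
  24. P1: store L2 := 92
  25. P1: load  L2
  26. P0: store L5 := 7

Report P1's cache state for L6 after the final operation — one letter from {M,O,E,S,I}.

  op1 P1: load  L5 → I/E on L5; bus BusRd; mem=50
  op2 P0: load  L1 → E/I on L1; bus BusRd; mem=60
  op3 P0: load  L4 → E/I on L4; bus BusRd; mem=50
  op4 P1: store L6 := 8 → I/M on L6; bus BusRdX; mem=80
  op5 P0: load  L6 → S/O on L6; bus BusRd; mem=80
  op6 P1: store L6 := 34 → I/M on L6; bus BusUpgr; mem=80
  op7 P0: load  L1 → E/I on L1; bus (none); mem=60
  op8 P0: load  L5 → S/S on L5; bus BusRd; mem=50
  op9 P0: load  L1 → E/I on L1; bus (none); mem=60
  op10 P0: load  L1 → E/I on L1; bus (none); mem=60
  op11 P1: store L0 := 62 → I/M on L0; bus BusRdX; mem=30
  op12 P0: load  L2 → E/I on L2; bus BusRd; mem=60
  op13 P1: store L2 := 59 → I/M on L2; bus BusRdX; mem=60
  op14 P1: store L4 := 72 → I/M on L4; bus BusRdX; mem=50
  op15 P1: load  L0 → I/M on L0; bus (none); mem=30
  op16 P0: store L5 := 89 → M/I on L5; bus BusUpgr; mem=50
  op17 P1: store L5 := 57 → I/M on L5; bus BusRdX Flush; mem=89
  op18 P1: store L0 := 79 → I/M on L0; bus (none); mem=30
  op19 P0: load  L2 → S/O on L2; bus BusRd; mem=60
  op20 P1: load  L1 → S/S on L1; bus BusRd; mem=60
  op21 P1: load  L2 → S/O on L2; bus (none); mem=60
  op22 P1: load  L4 → I/M on L4; bus (none); mem=50
  op23 P0: load  L0 → S/O on L0; bus BusRd; mem=30
  op24 P1: store L2 := 92 → I/M on L2; bus BusUpgr; mem=60
  op25 P1: load  L2 → I/M on L2; bus (none); mem=60
  op26 P0: store L5 := 7 → M/I on L5; bus BusRdX Flush; mem=57

state = M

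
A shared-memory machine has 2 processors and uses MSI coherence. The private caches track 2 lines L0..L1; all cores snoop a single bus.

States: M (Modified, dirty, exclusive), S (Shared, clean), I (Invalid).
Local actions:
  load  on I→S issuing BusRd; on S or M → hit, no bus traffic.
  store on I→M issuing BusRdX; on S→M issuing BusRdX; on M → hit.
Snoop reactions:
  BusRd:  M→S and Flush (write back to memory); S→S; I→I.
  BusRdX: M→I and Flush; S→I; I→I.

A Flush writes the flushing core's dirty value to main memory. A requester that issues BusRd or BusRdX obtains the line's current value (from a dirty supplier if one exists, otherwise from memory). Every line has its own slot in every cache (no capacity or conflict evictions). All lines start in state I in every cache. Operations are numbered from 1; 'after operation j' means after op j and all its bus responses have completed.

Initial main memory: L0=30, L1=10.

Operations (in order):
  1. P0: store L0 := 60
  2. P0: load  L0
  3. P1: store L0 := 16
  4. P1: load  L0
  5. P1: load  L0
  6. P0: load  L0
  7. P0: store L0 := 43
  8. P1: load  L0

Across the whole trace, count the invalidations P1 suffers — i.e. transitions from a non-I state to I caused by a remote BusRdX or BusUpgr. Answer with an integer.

invalidations = 1

  op1 P0: store L0 := 60 → M/I on L0; bus BusRdX; mem=30
  op2 P0: load  L0 → M/I on L0; bus (none); mem=30
  op3 P1: store L0 := 16 → I/M on L0; bus BusRdX Flush; mem=60
  op4 P1: load  L0 → I/M on L0; bus (none); mem=60
  op5 P1: load  L0 → I/M on L0; bus (none); mem=60
  op6 P0: load  L0 → S/S on L0; bus BusRd Flush; mem=16
  op7 P0: store L0 := 43 → M/I on L0; bus BusRdX; mem=16
  op8 P1: load  L0 → S/S on L0; bus BusRd Flush; mem=43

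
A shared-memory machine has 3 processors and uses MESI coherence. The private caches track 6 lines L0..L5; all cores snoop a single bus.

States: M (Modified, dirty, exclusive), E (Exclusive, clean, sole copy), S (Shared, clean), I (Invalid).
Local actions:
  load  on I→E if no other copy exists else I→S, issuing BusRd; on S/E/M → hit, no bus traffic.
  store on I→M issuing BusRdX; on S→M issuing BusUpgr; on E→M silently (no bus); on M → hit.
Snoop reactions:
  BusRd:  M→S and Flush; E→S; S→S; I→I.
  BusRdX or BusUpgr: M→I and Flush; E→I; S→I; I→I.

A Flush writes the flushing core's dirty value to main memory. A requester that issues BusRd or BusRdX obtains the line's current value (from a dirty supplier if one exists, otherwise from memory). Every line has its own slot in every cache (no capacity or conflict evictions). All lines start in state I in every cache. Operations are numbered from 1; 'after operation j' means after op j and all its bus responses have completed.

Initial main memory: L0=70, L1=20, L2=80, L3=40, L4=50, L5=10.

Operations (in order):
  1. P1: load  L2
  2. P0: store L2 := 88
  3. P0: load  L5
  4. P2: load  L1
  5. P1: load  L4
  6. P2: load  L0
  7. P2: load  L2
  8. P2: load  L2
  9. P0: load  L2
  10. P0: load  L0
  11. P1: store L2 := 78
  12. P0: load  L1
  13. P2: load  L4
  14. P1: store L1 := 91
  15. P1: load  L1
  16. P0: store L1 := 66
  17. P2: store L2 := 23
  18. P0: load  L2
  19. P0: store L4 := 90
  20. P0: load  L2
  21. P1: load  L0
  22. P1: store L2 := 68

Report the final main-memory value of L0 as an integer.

memory[L0] = 70

[1] P1: load  L2 | P0:I, P1:E(80), P2:I | bus: BusRd
[2] P0: store L2 := 88 | P0:M(88), P1:I, P2:I | bus: BusRdX
[3] P0: load  L5 | P0:E(10), P1:I, P2:I | bus: BusRd
[4] P2: load  L1 | P0:I, P1:I, P2:E(20) | bus: BusRd
[5] P1: load  L4 | P0:I, P1:E(50), P2:I | bus: BusRd
[6] P2: load  L0 | P0:I, P1:I, P2:E(70) | bus: BusRd
[7] P2: load  L2 | P0:S(88), P1:I, P2:S(88) | bus: BusRd,Flush
[8] P2: load  L2 | P0:S(88), P1:I, P2:S(88) | bus: none
[9] P0: load  L2 | P0:S(88), P1:I, P2:S(88) | bus: none
[10] P0: load  L0 | P0:S(70), P1:I, P2:S(70) | bus: BusRd
[11] P1: store L2 := 78 | P0:I, P1:M(78), P2:I | bus: BusRdX
[12] P0: load  L1 | P0:S(20), P1:I, P2:S(20) | bus: BusRd
[13] P2: load  L4 | P0:I, P1:S(50), P2:S(50) | bus: BusRd
[14] P1: store L1 := 91 | P0:I, P1:M(91), P2:I | bus: BusRdX
[15] P1: load  L1 | P0:I, P1:M(91), P2:I | bus: none
[16] P0: store L1 := 66 | P0:M(66), P1:I, P2:I | bus: BusRdX,Flush
[17] P2: store L2 := 23 | P0:I, P1:I, P2:M(23) | bus: BusRdX,Flush
[18] P0: load  L2 | P0:S(23), P1:I, P2:S(23) | bus: BusRd,Flush
[19] P0: store L4 := 90 | P0:M(90), P1:I, P2:I | bus: BusRdX
[20] P0: load  L2 | P0:S(23), P1:I, P2:S(23) | bus: none
[21] P1: load  L0 | P0:S(70), P1:S(70), P2:S(70) | bus: BusRd
[22] P1: store L2 := 68 | P0:I, P1:M(68), P2:I | bus: BusRdX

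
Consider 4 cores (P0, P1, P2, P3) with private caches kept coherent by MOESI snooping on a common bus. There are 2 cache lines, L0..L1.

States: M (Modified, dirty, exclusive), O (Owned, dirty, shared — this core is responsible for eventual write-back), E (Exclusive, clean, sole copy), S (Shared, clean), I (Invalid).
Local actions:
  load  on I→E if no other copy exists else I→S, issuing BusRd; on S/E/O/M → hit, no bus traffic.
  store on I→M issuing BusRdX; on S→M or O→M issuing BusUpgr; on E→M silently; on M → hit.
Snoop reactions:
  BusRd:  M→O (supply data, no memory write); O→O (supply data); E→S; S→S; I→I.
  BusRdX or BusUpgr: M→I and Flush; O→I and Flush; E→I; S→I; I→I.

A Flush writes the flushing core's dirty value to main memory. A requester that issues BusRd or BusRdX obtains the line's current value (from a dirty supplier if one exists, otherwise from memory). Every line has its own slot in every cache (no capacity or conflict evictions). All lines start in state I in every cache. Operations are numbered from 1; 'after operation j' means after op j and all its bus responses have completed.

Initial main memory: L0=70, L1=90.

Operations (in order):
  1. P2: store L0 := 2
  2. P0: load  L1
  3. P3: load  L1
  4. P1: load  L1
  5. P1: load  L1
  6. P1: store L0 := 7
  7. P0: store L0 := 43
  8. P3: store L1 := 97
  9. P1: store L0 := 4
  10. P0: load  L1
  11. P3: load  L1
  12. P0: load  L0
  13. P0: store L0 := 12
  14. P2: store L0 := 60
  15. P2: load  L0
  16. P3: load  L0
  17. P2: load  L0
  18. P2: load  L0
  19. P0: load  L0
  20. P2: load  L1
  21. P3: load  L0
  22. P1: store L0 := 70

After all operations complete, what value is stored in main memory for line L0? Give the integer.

memory[L0] = 60

  op1 P2: store L0 := 2 → I/I/M/I on L0; bus BusRdX; mem=70
  op2 P0: load  L1 → E/I/I/I on L1; bus BusRd; mem=90
  op3 P3: load  L1 → S/I/I/S on L1; bus BusRd; mem=90
  op4 P1: load  L1 → S/S/I/S on L1; bus BusRd; mem=90
  op5 P1: load  L1 → S/S/I/S on L1; bus (none); mem=90
  op6 P1: store L0 := 7 → I/M/I/I on L0; bus BusRdX Flush; mem=2
  op7 P0: store L0 := 43 → M/I/I/I on L0; bus BusRdX Flush; mem=7
  op8 P3: store L1 := 97 → I/I/I/M on L1; bus BusUpgr; mem=90
  op9 P1: store L0 := 4 → I/M/I/I on L0; bus BusRdX Flush; mem=43
  op10 P0: load  L1 → S/I/I/O on L1; bus BusRd; mem=90
  op11 P3: load  L1 → S/I/I/O on L1; bus (none); mem=90
  op12 P0: load  L0 → S/O/I/I on L0; bus BusRd; mem=43
  op13 P0: store L0 := 12 → M/I/I/I on L0; bus BusUpgr Flush; mem=4
  op14 P2: store L0 := 60 → I/I/M/I on L0; bus BusRdX Flush; mem=12
  op15 P2: load  L0 → I/I/M/I on L0; bus (none); mem=12
  op16 P3: load  L0 → I/I/O/S on L0; bus BusRd; mem=12
  op17 P2: load  L0 → I/I/O/S on L0; bus (none); mem=12
  op18 P2: load  L0 → I/I/O/S on L0; bus (none); mem=12
  op19 P0: load  L0 → S/I/O/S on L0; bus BusRd; mem=12
  op20 P2: load  L1 → S/I/S/O on L1; bus BusRd; mem=90
  op21 P3: load  L0 → S/I/O/S on L0; bus (none); mem=12
  op22 P1: store L0 := 70 → I/M/I/I on L0; bus BusRdX Flush; mem=60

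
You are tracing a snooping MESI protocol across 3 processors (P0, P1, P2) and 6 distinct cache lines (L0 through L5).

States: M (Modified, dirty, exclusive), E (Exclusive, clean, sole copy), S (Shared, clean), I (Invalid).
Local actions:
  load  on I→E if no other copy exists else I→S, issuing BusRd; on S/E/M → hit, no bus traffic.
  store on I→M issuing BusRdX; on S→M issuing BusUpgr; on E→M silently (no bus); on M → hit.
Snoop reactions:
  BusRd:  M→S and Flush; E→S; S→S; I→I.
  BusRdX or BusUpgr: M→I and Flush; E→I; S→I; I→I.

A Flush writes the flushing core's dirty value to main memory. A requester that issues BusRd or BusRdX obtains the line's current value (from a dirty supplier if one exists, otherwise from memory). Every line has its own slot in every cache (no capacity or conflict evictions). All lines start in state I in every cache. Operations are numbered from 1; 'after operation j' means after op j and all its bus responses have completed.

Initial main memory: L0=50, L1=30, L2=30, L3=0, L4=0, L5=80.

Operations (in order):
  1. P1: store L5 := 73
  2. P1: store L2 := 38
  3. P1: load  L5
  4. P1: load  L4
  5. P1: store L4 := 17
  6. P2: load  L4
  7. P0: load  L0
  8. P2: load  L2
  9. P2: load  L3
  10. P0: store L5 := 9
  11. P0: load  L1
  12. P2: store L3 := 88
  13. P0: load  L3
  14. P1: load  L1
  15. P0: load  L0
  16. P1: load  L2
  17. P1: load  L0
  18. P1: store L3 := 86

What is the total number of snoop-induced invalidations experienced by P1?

invalidations = 1

1. P1: store L5 := 73  bus=[BusRdX]  L5: P0=I P1=M P2=I  mem[L5]=80
2. P1: store L2 := 38  bus=[BusRdX]  L2: P0=I P1=M P2=I  mem[L2]=30
3. P1: load  L5  bus=[-]  L5: P0=I P1=M P2=I  mem[L5]=80
4. P1: load  L4  bus=[BusRd]  L4: P0=I P1=E P2=I  mem[L4]=0
5. P1: store L4 := 17  bus=[-]  L4: P0=I P1=M P2=I  mem[L4]=0
6. P2: load  L4  bus=[BusRd,Flush]  L4: P0=I P1=S P2=S  mem[L4]=17
7. P0: load  L0  bus=[BusRd]  L0: P0=E P1=I P2=I  mem[L0]=50
8. P2: load  L2  bus=[BusRd,Flush]  L2: P0=I P1=S P2=S  mem[L2]=38
9. P2: load  L3  bus=[BusRd]  L3: P0=I P1=I P2=E  mem[L3]=0
10. P0: store L5 := 9  bus=[BusRdX,Flush]  L5: P0=M P1=I P2=I  mem[L5]=73
11. P0: load  L1  bus=[BusRd]  L1: P0=E P1=I P2=I  mem[L1]=30
12. P2: store L3 := 88  bus=[-]  L3: P0=I P1=I P2=M  mem[L3]=0
13. P0: load  L3  bus=[BusRd,Flush]  L3: P0=S P1=I P2=S  mem[L3]=88
14. P1: load  L1  bus=[BusRd]  L1: P0=S P1=S P2=I  mem[L1]=30
15. P0: load  L0  bus=[-]  L0: P0=E P1=I P2=I  mem[L0]=50
16. P1: load  L2  bus=[-]  L2: P0=I P1=S P2=S  mem[L2]=38
17. P1: load  L0  bus=[BusRd]  L0: P0=S P1=S P2=I  mem[L0]=50
18. P1: store L3 := 86  bus=[BusRdX]  L3: P0=I P1=M P2=I  mem[L3]=88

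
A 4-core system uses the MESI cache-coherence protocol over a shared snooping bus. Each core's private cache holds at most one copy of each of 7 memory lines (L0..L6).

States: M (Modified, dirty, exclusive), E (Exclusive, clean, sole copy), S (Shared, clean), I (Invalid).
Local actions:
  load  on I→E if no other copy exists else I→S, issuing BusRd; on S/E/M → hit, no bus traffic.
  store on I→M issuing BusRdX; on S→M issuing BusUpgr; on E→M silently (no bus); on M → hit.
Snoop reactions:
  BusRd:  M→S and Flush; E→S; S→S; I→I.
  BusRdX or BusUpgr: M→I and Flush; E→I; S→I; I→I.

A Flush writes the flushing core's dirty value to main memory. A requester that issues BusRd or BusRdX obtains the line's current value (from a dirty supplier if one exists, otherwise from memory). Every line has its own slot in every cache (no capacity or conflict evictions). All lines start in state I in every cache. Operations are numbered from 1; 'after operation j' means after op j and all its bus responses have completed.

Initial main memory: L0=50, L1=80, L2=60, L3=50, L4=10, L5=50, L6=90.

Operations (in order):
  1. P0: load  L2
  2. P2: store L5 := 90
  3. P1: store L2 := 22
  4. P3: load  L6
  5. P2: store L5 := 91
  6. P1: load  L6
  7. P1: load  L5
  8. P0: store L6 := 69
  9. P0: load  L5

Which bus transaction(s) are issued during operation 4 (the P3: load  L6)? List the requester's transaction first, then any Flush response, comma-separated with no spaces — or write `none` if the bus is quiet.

step 1: P0: load  L2  ⟶  EIII  (L2)  txn=BusRd  M[L2]=60
step 2: P2: store L5 := 90  ⟶  IIMI  (L5)  txn=BusRdX  M[L5]=50
step 3: P1: store L2 := 22  ⟶  IMII  (L2)  txn=BusRdX  M[L2]=60
step 4: P3: load  L6  ⟶  IIIE  (L6)  txn=BusRd  M[L6]=90
step 5: P2: store L5 := 91  ⟶  IIMI  (L5)  txn=∅  M[L5]=50
step 6: P1: load  L6  ⟶  ISIS  (L6)  txn=BusRd  M[L6]=90
step 7: P1: load  L5  ⟶  ISSI  (L5)  txn=BusRd+Flush  M[L5]=91
step 8: P0: store L6 := 69  ⟶  MIII  (L6)  txn=BusRdX  M[L6]=90
step 9: P0: load  L5  ⟶  SSSI  (L5)  txn=BusRd  M[L5]=91

bus = BusRd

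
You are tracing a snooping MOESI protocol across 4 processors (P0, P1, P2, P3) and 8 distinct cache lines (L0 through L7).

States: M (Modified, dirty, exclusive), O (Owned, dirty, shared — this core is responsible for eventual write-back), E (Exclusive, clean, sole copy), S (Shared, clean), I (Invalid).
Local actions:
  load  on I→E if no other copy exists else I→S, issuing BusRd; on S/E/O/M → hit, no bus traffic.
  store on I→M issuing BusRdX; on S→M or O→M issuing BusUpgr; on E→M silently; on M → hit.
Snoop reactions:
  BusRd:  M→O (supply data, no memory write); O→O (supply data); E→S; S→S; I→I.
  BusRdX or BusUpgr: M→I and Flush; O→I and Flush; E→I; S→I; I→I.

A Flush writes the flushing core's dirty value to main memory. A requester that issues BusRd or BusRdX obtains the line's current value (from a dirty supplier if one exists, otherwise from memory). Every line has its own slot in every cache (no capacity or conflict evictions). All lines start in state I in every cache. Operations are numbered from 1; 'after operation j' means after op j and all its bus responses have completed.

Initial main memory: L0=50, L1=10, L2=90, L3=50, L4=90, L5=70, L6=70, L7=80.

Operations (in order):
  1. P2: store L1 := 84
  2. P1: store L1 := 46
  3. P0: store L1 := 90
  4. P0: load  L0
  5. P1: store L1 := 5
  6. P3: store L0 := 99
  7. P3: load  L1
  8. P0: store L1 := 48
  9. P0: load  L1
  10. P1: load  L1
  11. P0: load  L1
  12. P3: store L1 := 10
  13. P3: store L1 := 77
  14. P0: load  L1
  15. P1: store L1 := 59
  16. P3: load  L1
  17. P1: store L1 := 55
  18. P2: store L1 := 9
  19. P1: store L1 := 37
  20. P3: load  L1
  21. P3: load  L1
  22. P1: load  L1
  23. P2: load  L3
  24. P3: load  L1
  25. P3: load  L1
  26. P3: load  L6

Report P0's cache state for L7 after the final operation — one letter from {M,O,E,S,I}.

step 1: P2: store L1 := 84  ⟶  IIMI  (L1)  txn=BusRdX  M[L1]=10
step 2: P1: store L1 := 46  ⟶  IMII  (L1)  txn=BusRdX+Flush  M[L1]=84
step 3: P0: store L1 := 90  ⟶  MIII  (L1)  txn=BusRdX+Flush  M[L1]=46
step 4: P0: load  L0  ⟶  EIII  (L0)  txn=BusRd  M[L0]=50
step 5: P1: store L1 := 5  ⟶  IMII  (L1)  txn=BusRdX+Flush  M[L1]=90
step 6: P3: store L0 := 99  ⟶  IIIM  (L0)  txn=BusRdX  M[L0]=50
step 7: P3: load  L1  ⟶  IOIS  (L1)  txn=BusRd  M[L1]=90
step 8: P0: store L1 := 48  ⟶  MIII  (L1)  txn=BusRdX+Flush  M[L1]=5
step 9: P0: load  L1  ⟶  MIII  (L1)  txn=∅  M[L1]=5
step 10: P1: load  L1  ⟶  OSII  (L1)  txn=BusRd  M[L1]=5
step 11: P0: load  L1  ⟶  OSII  (L1)  txn=∅  M[L1]=5
step 12: P3: store L1 := 10  ⟶  IIIM  (L1)  txn=BusRdX+Flush  M[L1]=48
step 13: P3: store L1 := 77  ⟶  IIIM  (L1)  txn=∅  M[L1]=48
step 14: P0: load  L1  ⟶  SIIO  (L1)  txn=BusRd  M[L1]=48
step 15: P1: store L1 := 59  ⟶  IMII  (L1)  txn=BusRdX+Flush  M[L1]=77
step 16: P3: load  L1  ⟶  IOIS  (L1)  txn=BusRd  M[L1]=77
step 17: P1: store L1 := 55  ⟶  IMII  (L1)  txn=BusUpgr  M[L1]=77
step 18: P2: store L1 := 9  ⟶  IIMI  (L1)  txn=BusRdX+Flush  M[L1]=55
step 19: P1: store L1 := 37  ⟶  IMII  (L1)  txn=BusRdX+Flush  M[L1]=9
step 20: P3: load  L1  ⟶  IOIS  (L1)  txn=BusRd  M[L1]=9
step 21: P3: load  L1  ⟶  IOIS  (L1)  txn=∅  M[L1]=9
step 22: P1: load  L1  ⟶  IOIS  (L1)  txn=∅  M[L1]=9
step 23: P2: load  L3  ⟶  IIEI  (L3)  txn=BusRd  M[L3]=50
step 24: P3: load  L1  ⟶  IOIS  (L1)  txn=∅  M[L1]=9
step 25: P3: load  L1  ⟶  IOIS  (L1)  txn=∅  M[L1]=9
step 26: P3: load  L6  ⟶  IIIE  (L6)  txn=BusRd  M[L6]=70

state = I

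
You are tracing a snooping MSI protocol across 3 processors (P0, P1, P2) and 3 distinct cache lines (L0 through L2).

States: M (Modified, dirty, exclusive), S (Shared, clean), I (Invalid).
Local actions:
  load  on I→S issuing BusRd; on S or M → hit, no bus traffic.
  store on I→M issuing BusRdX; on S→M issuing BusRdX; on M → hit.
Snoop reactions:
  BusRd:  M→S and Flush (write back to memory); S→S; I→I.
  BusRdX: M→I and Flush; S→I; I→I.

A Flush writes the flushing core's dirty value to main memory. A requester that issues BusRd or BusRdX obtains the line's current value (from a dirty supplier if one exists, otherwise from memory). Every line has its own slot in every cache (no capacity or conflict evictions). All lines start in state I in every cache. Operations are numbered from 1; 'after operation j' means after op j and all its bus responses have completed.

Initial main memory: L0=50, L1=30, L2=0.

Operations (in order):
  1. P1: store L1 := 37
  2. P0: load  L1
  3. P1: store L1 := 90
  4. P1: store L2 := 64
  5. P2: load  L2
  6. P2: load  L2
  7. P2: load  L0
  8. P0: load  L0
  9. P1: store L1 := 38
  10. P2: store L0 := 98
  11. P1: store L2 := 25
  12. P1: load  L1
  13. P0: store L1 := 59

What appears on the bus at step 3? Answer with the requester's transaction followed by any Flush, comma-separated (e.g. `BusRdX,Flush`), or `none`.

step 1: P1: store L1 := 37  ⟶  IMI  (L1)  txn=BusRdX  M[L1]=30
step 2: P0: load  L1  ⟶  SSI  (L1)  txn=BusRd+Flush  M[L1]=37
step 3: P1: store L1 := 90  ⟶  IMI  (L1)  txn=BusRdX  M[L1]=37
step 4: P1: store L2 := 64  ⟶  IMI  (L2)  txn=BusRdX  M[L2]=0
step 5: P2: load  L2  ⟶  ISS  (L2)  txn=BusRd+Flush  M[L2]=64
step 6: P2: load  L2  ⟶  ISS  (L2)  txn=∅  M[L2]=64
step 7: P2: load  L0  ⟶  IIS  (L0)  txn=BusRd  M[L0]=50
step 8: P0: load  L0  ⟶  SIS  (L0)  txn=BusRd  M[L0]=50
step 9: P1: store L1 := 38  ⟶  IMI  (L1)  txn=∅  M[L1]=37
step 10: P2: store L0 := 98  ⟶  IIM  (L0)  txn=BusRdX  M[L0]=50
step 11: P1: store L2 := 25  ⟶  IMI  (L2)  txn=BusRdX  M[L2]=64
step 12: P1: load  L1  ⟶  IMI  (L1)  txn=∅  M[L1]=37
step 13: P0: store L1 := 59  ⟶  MII  (L1)  txn=BusRdX+Flush  M[L1]=38

bus = BusRdX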